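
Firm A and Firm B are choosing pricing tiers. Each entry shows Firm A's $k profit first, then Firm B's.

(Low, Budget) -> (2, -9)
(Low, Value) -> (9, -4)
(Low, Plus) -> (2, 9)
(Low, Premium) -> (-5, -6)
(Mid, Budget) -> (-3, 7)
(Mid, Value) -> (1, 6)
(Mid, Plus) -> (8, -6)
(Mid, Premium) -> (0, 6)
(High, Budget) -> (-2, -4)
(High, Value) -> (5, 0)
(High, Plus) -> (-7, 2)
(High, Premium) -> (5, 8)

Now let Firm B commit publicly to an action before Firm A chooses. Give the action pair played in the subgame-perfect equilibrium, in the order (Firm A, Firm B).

Solve by backward induction (Firm B leads).
- Budget → Firm A plays Low (best of 2, -3, -2); Firm B gets -9.
- Value → Firm A plays Low (best of 9, 1, 5); Firm B gets -4.
- Plus → Firm A plays Mid (best of 2, 8, -7); Firm B gets -6.
- Premium → Firm A plays High (best of -5, 0, 5); Firm B gets 8.
Firm B's induced payoffs are -9, -4, -6, 8, so Firm B commits to Premium. Subgame-perfect outcome: (High, Premium) with payoffs (5, 8).

(High, Premium)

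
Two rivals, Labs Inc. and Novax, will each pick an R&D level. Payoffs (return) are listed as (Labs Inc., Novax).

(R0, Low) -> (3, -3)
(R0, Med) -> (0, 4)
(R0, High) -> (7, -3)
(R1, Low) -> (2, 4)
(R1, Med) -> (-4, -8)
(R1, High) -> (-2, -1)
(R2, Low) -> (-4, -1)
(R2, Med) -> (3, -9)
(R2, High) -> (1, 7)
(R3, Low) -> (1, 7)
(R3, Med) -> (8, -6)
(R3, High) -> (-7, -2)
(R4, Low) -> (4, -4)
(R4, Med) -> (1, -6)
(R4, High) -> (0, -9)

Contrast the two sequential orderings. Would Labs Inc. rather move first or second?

If Labs Inc. leads: Novax's best replies are R0→Med, R1→Low, R2→High, R3→Low, R4→Low; Labs Inc.'s induced payoffs 0, 2, 1, 1, 4; outcome (R4, Low), payoffs (4, -4).
If Novax leads: Labs Inc.'s best replies are Low→R4, Med→R3, High→R0; Novax's induced payoffs -4, -6, -3; outcome (R0, High), payoffs (7, -3).
Labs Inc. gets 4 moving first and 7 moving second, so Labs Inc. prefers to move second.

second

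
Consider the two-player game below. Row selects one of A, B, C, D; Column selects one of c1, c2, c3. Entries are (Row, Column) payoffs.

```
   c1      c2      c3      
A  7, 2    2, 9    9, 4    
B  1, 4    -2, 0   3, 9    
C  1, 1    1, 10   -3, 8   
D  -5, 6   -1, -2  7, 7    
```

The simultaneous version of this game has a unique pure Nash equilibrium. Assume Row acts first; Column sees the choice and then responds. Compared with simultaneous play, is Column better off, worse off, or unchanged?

Backward induction with Row moving first.
- A → Column plays c2 (best of 2, 9, 4); Row gets 2.
- B → Column plays c3 (best of 4, 0, 9); Row gets 3.
- C → Column plays c2 (best of 1, 10, 8); Row gets 1.
- D → Column plays c3 (best of 6, -2, 7); Row gets 7.
Among 2, 3, 1, 7, the best is 7 at D. Subgame-perfect outcome: (D, c3) with payoffs (7, 7).
For the simultaneous game, intersect best replies.
Row's best replies: c1→A; c2→A; c3→A.
Column's best replies: A→c2; B→c3; C→c2; D→c3.
Only (A, c2) has each player best-responding; Nash payoffs (2, 9).
Column earns 7 sequentially versus 9 at the Nash outcome: worse off.

worse off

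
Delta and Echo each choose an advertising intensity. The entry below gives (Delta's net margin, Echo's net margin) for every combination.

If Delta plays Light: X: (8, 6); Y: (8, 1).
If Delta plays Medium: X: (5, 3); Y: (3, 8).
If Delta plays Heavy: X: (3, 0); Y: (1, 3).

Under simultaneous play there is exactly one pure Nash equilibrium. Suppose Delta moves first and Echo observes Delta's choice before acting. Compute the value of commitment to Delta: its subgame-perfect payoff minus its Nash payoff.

0

Work backward from Echo's decision.
- Light: Echo compares 6, 1 and picks X; Delta would get 8.
- Medium: Echo compares 3, 8 and picks Y; Delta would get 3.
- Heavy: Echo compares 0, 3 and picks Y; Delta would get 1.
Delta's induced payoffs are 8, 3, 1, so Delta commits to Light. Subgame-perfect outcome: (Light, X) with payoffs (8, 6).
For the simultaneous game, intersect best replies.
Delta's best replies: X→Light; Y→Light.
Echo's best replies: Light→X; Medium→Y; Heavy→Y.
The unique mutual best reply is (Light, X), giving (8, 6).
Delta's commitment gain: 8 − 8 = 0.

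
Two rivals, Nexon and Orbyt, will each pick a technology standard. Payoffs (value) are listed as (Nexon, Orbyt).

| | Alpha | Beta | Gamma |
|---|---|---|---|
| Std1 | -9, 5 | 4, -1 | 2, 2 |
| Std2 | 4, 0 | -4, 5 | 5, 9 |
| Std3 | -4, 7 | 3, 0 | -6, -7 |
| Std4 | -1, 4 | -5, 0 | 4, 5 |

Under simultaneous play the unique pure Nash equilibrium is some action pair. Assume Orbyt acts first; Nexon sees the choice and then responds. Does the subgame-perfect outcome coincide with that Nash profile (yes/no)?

Solve by backward induction (Orbyt leads).
- Alpha: BR = Std2, leader payoff 0.
- Beta: BR = Std1, leader payoff -1.
- Gamma: BR = Std2, leader payoff 9.
Maximizing over 0, -1, 9, Orbyt chooses Gamma. Subgame-perfect outcome: (Std2, Gamma) with payoffs (5, 9).
Now find the simultaneous Nash equilibrium.
Nexon's best replies: Alpha→Std2; Beta→Std1; Gamma→Std2.
Orbyt's best replies: Std1→Alpha; Std2→Gamma; Std3→Alpha; Std4→Gamma.
Only (Std2, Gamma) has each player best-responding; Nash payoffs (5, 9).
Sequential outcome (Std2, Gamma) coincides with the Nash profile (Std2, Gamma).

yes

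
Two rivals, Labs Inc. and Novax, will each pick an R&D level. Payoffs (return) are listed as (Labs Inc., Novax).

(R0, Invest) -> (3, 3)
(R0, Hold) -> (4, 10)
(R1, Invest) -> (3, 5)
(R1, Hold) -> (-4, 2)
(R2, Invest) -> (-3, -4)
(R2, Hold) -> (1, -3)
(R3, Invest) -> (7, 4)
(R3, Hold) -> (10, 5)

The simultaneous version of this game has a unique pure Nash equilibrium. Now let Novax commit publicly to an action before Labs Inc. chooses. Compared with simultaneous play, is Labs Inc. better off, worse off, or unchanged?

Backward induction with Novax moving first.
- Invest → Labs Inc. plays R3 (best of 3, 3, -3, 7); Novax gets 4.
- Hold → Labs Inc. plays R3 (best of 4, -4, 1, 10); Novax gets 5.
Novax's induced payoffs are 4, 5, so Novax commits to Hold. Subgame-perfect outcome: (R3, Hold) with payoffs (10, 5).
Under simultaneous play:
Labs Inc.'s best replies: Invest→R3; Hold→R3.
Novax's best replies: R0→Hold; R1→Invest; R2→Hold; R3→Hold.
Only (R3, Hold) has each player best-responding; Nash payoffs (10, 5).
Labs Inc. earns 10 sequentially versus 10 at the Nash outcome: unchanged.

unchanged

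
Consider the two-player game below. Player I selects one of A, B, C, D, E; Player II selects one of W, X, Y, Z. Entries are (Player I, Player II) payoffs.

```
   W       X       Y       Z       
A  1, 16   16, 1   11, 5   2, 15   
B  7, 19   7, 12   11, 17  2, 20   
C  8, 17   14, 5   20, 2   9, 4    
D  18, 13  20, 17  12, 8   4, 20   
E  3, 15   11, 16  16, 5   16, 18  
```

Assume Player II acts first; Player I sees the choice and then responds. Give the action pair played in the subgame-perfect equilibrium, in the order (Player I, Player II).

(E, Z)

Solve by backward induction (Player II leads).
- W: BR = D, leader payoff 13.
- X: BR = D, leader payoff 17.
- Y: BR = C, leader payoff 2.
- Z: BR = E, leader payoff 18.
Maximizing over 13, 17, 2, 18, Player II chooses Z. Subgame-perfect outcome: (E, Z) with payoffs (16, 18).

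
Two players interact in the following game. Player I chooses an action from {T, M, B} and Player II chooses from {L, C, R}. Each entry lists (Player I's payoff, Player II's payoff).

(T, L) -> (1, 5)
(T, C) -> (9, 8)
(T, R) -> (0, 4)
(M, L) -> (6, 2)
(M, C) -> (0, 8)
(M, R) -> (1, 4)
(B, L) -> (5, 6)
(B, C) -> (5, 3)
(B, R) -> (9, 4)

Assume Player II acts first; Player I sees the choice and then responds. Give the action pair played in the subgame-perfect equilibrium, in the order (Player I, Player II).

(T, C)

Backward induction with Player II moving first.
- L → Player I plays M (best of 1, 6, 5); Player II gets 2.
- C → Player I plays T (best of 9, 0, 5); Player II gets 8.
- R → Player I plays B (best of 0, 1, 9); Player II gets 4.
Maximizing over 2, 8, 4, Player II chooses C. Subgame-perfect outcome: (T, C) with payoffs (9, 8).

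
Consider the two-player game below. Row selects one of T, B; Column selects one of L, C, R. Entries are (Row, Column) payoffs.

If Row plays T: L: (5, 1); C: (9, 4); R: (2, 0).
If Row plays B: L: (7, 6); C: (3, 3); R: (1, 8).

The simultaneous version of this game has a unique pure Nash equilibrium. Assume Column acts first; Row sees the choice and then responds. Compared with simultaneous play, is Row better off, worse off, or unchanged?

Solve by backward induction (Column leads).
- L: BR = B, leader payoff 6.
- C: BR = T, leader payoff 4.
- R: BR = T, leader payoff 0.
Maximizing over 6, 4, 0, Column chooses L. Subgame-perfect outcome: (B, L) with payoffs (7, 6).
Under simultaneous play:
Row's best replies: L→B; C→T; R→T.
Column's best replies: T→C; B→R.
Only (T, C) has each player best-responding; Nash payoffs (9, 4).
Row earns 7 sequentially versus 9 at the Nash outcome: worse off.

worse off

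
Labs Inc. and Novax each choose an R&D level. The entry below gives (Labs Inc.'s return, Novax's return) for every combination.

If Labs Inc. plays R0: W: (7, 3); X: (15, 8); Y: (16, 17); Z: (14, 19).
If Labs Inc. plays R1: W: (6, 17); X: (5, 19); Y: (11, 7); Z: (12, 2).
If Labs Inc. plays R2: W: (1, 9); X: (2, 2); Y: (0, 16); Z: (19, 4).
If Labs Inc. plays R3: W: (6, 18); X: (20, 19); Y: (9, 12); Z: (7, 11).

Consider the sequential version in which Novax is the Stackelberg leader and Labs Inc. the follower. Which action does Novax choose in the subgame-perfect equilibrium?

Backward induction with Novax moving first.
- W: BR = R0, leader payoff 3.
- X: BR = R3, leader payoff 19.
- Y: BR = R0, leader payoff 17.
- Z: BR = R2, leader payoff 4.
Maximizing over 3, 19, 17, 4, Novax chooses X. Subgame-perfect outcome: (R3, X) with payoffs (20, 19).

X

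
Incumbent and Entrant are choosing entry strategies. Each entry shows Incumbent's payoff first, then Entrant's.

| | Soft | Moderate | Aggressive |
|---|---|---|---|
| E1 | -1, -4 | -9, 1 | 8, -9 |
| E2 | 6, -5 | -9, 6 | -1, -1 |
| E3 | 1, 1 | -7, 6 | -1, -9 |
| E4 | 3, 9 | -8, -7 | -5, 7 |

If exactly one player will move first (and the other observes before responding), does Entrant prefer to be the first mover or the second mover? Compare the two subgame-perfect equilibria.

second

If Incumbent leads: Entrant's best replies are E1→Moderate, E2→Moderate, E3→Moderate, E4→Soft; Incumbent's induced payoffs -9, -9, -7, 3; outcome (E4, Soft), payoffs (3, 9).
If Entrant leads: Incumbent's best replies are Soft→E2, Moderate→E3, Aggressive→E1; Entrant's induced payoffs -5, 6, -9; outcome (E3, Moderate), payoffs (-7, 6).
Entrant gets 6 moving first and 9 moving second, so Entrant prefers to move second.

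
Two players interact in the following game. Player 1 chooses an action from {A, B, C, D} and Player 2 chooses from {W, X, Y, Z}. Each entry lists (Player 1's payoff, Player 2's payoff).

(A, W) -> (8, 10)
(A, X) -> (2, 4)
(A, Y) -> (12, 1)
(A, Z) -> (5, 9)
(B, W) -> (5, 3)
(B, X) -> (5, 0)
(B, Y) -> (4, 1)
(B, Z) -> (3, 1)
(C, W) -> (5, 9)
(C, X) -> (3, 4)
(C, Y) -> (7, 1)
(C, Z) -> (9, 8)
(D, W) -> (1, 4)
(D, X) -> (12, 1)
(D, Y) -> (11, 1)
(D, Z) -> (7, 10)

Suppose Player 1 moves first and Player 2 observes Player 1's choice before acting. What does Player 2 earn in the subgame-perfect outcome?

10

Backward induction with Player 1 moving first.
- A: Player 2 compares 10, 4, 1, 9 and picks W; Player 1 would get 8.
- B: Player 2 compares 3, 0, 1, 1 and picks W; Player 1 would get 5.
- C: Player 2 compares 9, 4, 1, 8 and picks W; Player 1 would get 5.
- D: Player 2 compares 4, 1, 1, 10 and picks Z; Player 1 would get 7.
Player 1's induced payoffs are 8, 5, 5, 7, so Player 1 commits to A. Subgame-perfect outcome: (A, W) with payoffs (8, 10).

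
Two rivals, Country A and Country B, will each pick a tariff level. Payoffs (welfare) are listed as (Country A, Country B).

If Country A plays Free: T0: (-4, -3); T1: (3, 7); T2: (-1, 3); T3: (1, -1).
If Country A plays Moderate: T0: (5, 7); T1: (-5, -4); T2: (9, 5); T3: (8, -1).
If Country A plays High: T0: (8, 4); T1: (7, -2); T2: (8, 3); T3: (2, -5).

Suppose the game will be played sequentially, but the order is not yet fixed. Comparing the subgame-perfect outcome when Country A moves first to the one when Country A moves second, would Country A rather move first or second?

If Country A leads: Country B's best replies are Free→T1, Moderate→T0, High→T0; Country A's induced payoffs 3, 5, 8; outcome (High, T0), payoffs (8, 4).
If Country B leads: Country A's best replies are T0→High, T1→High, T2→Moderate, T3→Moderate; Country B's induced payoffs 4, -2, 5, -1; outcome (Moderate, T2), payoffs (9, 5).
Country A gets 8 moving first and 9 moving second, so Country A prefers to move second.

second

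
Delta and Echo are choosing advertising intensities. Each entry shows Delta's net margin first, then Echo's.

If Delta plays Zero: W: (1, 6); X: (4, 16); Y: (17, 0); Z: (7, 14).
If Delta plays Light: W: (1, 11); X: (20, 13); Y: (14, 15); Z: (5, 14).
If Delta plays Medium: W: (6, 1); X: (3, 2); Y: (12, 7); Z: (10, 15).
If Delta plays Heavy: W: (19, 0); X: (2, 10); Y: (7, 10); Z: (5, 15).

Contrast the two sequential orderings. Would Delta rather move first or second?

If Delta leads: Echo's best replies are Zero→X, Light→Y, Medium→Z, Heavy→Z; Delta's induced payoffs 4, 14, 10, 5; outcome (Light, Y), payoffs (14, 15).
If Echo leads: Delta's best replies are W→Heavy, X→Light, Y→Zero, Z→Medium; Echo's induced payoffs 0, 13, 0, 15; outcome (Medium, Z), payoffs (10, 15).
Delta gets 14 moving first and 10 moving second, so Delta prefers to move first.

first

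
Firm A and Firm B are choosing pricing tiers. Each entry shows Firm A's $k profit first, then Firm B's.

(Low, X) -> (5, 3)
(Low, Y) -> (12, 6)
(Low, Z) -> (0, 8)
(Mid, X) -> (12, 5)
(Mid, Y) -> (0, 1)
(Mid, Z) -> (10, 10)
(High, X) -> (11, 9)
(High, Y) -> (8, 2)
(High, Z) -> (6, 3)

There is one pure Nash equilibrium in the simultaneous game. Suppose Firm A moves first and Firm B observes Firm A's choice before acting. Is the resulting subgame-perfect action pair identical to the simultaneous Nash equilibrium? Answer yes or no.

Solve by backward induction (Firm A leads).
- Low → Firm B plays Z (best of 3, 6, 8); Firm A gets 0.
- Mid → Firm B plays Z (best of 5, 1, 10); Firm A gets 10.
- High → Firm B plays X (best of 9, 2, 3); Firm A gets 11.
Among 0, 10, 11, the best is 11 at High. Subgame-perfect outcome: (High, X) with payoffs (11, 9).
Now find the simultaneous Nash equilibrium.
Firm A's best replies: X→Mid; Y→Low; Z→Mid.
Firm B's best replies: Low→Z; Mid→Z; High→X.
Only (Mid, Z) has each player best-responding; Nash payoffs (10, 10).
Sequential outcome (High, X) differs from the Nash profile (Mid, Z).

no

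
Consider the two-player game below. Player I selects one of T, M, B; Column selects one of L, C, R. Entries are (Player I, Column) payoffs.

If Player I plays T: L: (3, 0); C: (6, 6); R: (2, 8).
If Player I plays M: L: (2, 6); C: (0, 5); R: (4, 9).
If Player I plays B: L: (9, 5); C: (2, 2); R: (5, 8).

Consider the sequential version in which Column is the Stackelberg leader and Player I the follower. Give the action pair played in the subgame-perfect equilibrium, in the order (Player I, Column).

Solve by backward induction (Column leads).
- L: Player I compares 3, 2, 9 and picks B; Column would get 5.
- C: Player I compares 6, 0, 2 and picks T; Column would get 6.
- R: Player I compares 2, 4, 5 and picks B; Column would get 8.
Among 5, 6, 8, the best is 8 at R. Subgame-perfect outcome: (B, R) with payoffs (5, 8).

(B, R)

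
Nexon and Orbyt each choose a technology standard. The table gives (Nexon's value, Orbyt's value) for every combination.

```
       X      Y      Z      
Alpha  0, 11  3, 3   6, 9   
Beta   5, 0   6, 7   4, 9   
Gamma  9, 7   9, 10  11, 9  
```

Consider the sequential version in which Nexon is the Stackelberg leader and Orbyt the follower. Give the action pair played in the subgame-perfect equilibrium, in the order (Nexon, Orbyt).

Orbyt best-responds to each possible Nexon move:
- Alpha: Orbyt compares 11, 3, 9 and picks X; Nexon would get 0.
- Beta: Orbyt compares 0, 7, 9 and picks Z; Nexon would get 4.
- Gamma: Orbyt compares 7, 10, 9 and picks Y; Nexon would get 9.
Maximizing over 0, 4, 9, Nexon chooses Gamma. Subgame-perfect outcome: (Gamma, Y) with payoffs (9, 10).

(Gamma, Y)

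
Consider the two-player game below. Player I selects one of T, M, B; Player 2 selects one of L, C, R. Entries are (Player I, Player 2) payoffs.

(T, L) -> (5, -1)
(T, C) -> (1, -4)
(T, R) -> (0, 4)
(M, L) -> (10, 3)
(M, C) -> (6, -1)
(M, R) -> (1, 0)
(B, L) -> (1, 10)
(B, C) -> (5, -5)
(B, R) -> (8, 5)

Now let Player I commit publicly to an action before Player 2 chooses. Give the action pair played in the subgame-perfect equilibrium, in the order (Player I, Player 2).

(M, L)

Solve by backward induction (Player I leads).
- T: Player 2 compares -1, -4, 4 and picks R; Player I would get 0.
- M: Player 2 compares 3, -1, 0 and picks L; Player I would get 10.
- B: Player 2 compares 10, -5, 5 and picks L; Player I would get 1.
Maximizing over 0, 10, 1, Player I chooses M. Subgame-perfect outcome: (M, L) with payoffs (10, 3).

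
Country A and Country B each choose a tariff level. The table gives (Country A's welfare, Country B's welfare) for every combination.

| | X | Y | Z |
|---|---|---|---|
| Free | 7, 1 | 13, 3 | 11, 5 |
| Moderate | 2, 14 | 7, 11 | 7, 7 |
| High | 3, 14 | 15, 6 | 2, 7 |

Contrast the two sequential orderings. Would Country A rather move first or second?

second

If Country A leads: Country B's best replies are Free→Z, Moderate→X, High→X; Country A's induced payoffs 11, 2, 3; outcome (Free, Z), payoffs (11, 5).
If Country B leads: Country A's best replies are X→Free, Y→High, Z→Free; Country B's induced payoffs 1, 6, 5; outcome (High, Y), payoffs (15, 6).
Country A gets 11 moving first and 15 moving second, so Country A prefers to move second.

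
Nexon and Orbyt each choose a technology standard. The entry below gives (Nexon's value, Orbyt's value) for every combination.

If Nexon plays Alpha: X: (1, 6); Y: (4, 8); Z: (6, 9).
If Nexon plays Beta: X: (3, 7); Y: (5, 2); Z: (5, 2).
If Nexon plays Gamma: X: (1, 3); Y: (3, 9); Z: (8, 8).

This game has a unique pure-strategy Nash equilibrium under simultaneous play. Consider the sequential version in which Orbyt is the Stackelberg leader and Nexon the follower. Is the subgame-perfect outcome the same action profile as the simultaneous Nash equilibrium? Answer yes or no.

no

Nexon best-responds to each possible Orbyt move:
- X: Nexon compares 1, 3, 1 and picks Beta; Orbyt would get 7.
- Y: Nexon compares 4, 5, 3 and picks Beta; Orbyt would get 2.
- Z: Nexon compares 6, 5, 8 and picks Gamma; Orbyt would get 8.
Maximizing over 7, 2, 8, Orbyt chooses Z. Subgame-perfect outcome: (Gamma, Z) with payoffs (8, 8).
Under simultaneous play:
Nexon's best replies: X→Beta; Y→Beta; Z→Gamma.
Orbyt's best replies: Alpha→Z; Beta→X; Gamma→Y.
The unique mutual best reply is (Beta, X), giving (3, 7).
Sequential outcome (Gamma, Z) differs from the Nash profile (Beta, X).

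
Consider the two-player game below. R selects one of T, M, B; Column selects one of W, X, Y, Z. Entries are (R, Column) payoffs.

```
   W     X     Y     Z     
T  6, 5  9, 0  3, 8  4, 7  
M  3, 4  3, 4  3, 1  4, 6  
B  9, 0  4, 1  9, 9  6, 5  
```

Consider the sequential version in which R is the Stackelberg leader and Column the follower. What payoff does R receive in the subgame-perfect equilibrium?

9

Column best-responds to each possible R move:
- T: BR = Y, leader payoff 3.
- M: BR = Z, leader payoff 4.
- B: BR = Y, leader payoff 9.
Maximizing over 3, 4, 9, R chooses B. Subgame-perfect outcome: (B, Y) with payoffs (9, 9).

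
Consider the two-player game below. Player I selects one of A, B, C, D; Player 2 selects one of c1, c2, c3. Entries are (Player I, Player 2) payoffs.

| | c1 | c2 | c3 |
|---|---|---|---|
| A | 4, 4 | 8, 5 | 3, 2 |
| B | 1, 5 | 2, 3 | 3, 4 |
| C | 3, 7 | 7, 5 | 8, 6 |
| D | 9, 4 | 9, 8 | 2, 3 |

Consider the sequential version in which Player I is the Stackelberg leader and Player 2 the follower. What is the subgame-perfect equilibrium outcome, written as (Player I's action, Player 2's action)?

Player 2 best-responds to each possible Player I move:
- A: Player 2 compares 4, 5, 2 and picks c2; Player I would get 8.
- B: Player 2 compares 5, 3, 4 and picks c1; Player I would get 1.
- C: Player 2 compares 7, 5, 6 and picks c1; Player I would get 3.
- D: Player 2 compares 4, 8, 3 and picks c2; Player I would get 9.
Among 8, 1, 3, 9, the best is 9 at D. Subgame-perfect outcome: (D, c2) with payoffs (9, 8).

(D, c2)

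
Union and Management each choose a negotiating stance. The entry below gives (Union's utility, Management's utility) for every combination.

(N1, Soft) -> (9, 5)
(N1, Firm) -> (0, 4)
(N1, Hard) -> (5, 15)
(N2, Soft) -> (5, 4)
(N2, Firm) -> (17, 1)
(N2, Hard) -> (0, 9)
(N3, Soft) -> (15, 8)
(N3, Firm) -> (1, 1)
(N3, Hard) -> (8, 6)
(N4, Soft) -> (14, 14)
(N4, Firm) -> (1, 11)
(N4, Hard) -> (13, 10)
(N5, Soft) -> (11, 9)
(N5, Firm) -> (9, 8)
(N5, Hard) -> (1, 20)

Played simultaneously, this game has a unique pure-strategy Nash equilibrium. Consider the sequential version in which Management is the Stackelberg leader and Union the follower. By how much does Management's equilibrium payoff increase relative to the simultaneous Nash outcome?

Work backward from Union's decision.
- Soft: BR = N3, leader payoff 8.
- Firm: BR = N2, leader payoff 1.
- Hard: BR = N4, leader payoff 10.
Management's induced payoffs are 8, 1, 10, so Management commits to Hard. Subgame-perfect outcome: (N4, Hard) with payoffs (13, 10).
Now find the simultaneous Nash equilibrium.
Union's best replies: Soft→N3; Firm→N2; Hard→N4.
Management's best replies: N1→Hard; N2→Hard; N3→Soft; N4→Soft; N5→Hard.
Only (N3, Soft) has each player best-responding; Nash payoffs (15, 8).
Management's commitment gain: 10 − 8 = 2.

2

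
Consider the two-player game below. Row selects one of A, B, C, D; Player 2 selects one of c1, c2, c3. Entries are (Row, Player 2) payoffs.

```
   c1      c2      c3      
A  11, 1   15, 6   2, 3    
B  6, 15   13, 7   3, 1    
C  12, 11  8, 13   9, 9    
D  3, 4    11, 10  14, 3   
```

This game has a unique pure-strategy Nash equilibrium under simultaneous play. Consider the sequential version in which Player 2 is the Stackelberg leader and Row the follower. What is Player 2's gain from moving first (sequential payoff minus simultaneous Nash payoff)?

Row best-responds to each possible Player 2 move:
- c1 → Row plays C (best of 11, 6, 12, 3); Player 2 gets 11.
- c2 → Row plays A (best of 15, 13, 8, 11); Player 2 gets 6.
- c3 → Row plays D (best of 2, 3, 9, 14); Player 2 gets 3.
Maximizing over 11, 6, 3, Player 2 chooses c1. Subgame-perfect outcome: (C, c1) with payoffs (12, 11).
For the simultaneous game, intersect best replies.
Row's best replies: c1→C; c2→A; c3→D.
Player 2's best replies: A→c2; B→c1; C→c2; D→c2.
The unique mutual best reply is (A, c2), giving (15, 6).
Player 2's commitment gain: 11 − 6 = 5.

5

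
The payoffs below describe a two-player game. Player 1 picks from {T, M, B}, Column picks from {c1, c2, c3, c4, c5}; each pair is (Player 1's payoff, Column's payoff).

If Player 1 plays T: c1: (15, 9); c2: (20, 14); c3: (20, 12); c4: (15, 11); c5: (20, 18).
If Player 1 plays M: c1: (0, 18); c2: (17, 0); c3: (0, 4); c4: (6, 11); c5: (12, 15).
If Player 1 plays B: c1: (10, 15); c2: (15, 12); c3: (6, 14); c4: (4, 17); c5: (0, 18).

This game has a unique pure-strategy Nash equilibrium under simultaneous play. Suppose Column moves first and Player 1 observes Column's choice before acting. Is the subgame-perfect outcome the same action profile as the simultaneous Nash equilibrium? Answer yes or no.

Solve by backward induction (Column leads).
- c1: Player 1 compares 15, 0, 10 and picks T; Column would get 9.
- c2: Player 1 compares 20, 17, 15 and picks T; Column would get 14.
- c3: Player 1 compares 20, 0, 6 and picks T; Column would get 12.
- c4: Player 1 compares 15, 6, 4 and picks T; Column would get 11.
- c5: Player 1 compares 20, 12, 0 and picks T; Column would get 18.
Among 9, 14, 12, 11, 18, the best is 18 at c5. Subgame-perfect outcome: (T, c5) with payoffs (20, 18).
Under simultaneous play:
Player 1's best replies: c1→T; c2→T; c3→T; c4→T; c5→T.
Column's best replies: T→c5; M→c1; B→c5.
The unique mutual best reply is (T, c5), giving (20, 18).
Sequential outcome (T, c5) coincides with the Nash profile (T, c5).

yes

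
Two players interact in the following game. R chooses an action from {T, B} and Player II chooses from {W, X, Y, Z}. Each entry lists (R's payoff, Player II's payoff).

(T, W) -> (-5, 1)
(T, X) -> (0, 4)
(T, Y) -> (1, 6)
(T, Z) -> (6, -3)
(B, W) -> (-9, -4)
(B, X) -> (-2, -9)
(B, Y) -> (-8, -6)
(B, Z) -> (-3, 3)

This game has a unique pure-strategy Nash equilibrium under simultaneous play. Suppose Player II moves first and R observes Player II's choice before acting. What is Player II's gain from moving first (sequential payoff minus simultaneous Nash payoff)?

Solve by backward induction (Player II leads).
- W → R plays T (best of -5, -9); Player II gets 1.
- X → R plays T (best of 0, -2); Player II gets 4.
- Y → R plays T (best of 1, -8); Player II gets 6.
- Z → R plays T (best of 6, -3); Player II gets -3.
Player II's induced payoffs are 1, 4, 6, -3, so Player II commits to Y. Subgame-perfect outcome: (T, Y) with payoffs (1, 6).
Under simultaneous play:
R's best replies: W→T; X→T; Y→T; Z→T.
Player II's best replies: T→Y; B→Z.
The unique mutual best reply is (T, Y), giving (1, 6).
Player II's commitment gain: 6 − 6 = 0.

0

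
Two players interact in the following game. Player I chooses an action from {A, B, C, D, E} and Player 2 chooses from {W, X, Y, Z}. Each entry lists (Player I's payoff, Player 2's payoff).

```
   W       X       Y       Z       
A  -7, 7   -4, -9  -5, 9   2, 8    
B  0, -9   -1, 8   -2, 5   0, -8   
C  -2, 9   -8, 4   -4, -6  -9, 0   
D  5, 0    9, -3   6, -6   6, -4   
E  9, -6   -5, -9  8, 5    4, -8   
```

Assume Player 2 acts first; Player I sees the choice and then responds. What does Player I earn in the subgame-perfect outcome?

Solve by backward induction (Player 2 leads).
- W → Player I plays E (best of -7, 0, -2, 5, 9); Player 2 gets -6.
- X → Player I plays D (best of -4, -1, -8, 9, -5); Player 2 gets -3.
- Y → Player I plays E (best of -5, -2, -4, 6, 8); Player 2 gets 5.
- Z → Player I plays D (best of 2, 0, -9, 6, 4); Player 2 gets -4.
Among -6, -3, 5, -4, the best is 5 at Y. Subgame-perfect outcome: (E, Y) with payoffs (8, 5).

8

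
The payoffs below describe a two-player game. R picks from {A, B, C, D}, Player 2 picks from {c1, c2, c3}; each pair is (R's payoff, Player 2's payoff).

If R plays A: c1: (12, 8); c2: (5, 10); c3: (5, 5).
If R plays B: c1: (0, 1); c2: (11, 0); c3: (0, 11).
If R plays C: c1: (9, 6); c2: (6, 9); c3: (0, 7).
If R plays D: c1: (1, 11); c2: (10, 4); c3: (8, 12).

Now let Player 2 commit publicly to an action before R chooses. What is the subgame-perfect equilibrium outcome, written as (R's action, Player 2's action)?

(D, c3)

Solve by backward induction (Player 2 leads).
- c1: BR = A, leader payoff 8.
- c2: BR = B, leader payoff 0.
- c3: BR = D, leader payoff 12.
Maximizing over 8, 0, 12, Player 2 chooses c3. Subgame-perfect outcome: (D, c3) with payoffs (8, 12).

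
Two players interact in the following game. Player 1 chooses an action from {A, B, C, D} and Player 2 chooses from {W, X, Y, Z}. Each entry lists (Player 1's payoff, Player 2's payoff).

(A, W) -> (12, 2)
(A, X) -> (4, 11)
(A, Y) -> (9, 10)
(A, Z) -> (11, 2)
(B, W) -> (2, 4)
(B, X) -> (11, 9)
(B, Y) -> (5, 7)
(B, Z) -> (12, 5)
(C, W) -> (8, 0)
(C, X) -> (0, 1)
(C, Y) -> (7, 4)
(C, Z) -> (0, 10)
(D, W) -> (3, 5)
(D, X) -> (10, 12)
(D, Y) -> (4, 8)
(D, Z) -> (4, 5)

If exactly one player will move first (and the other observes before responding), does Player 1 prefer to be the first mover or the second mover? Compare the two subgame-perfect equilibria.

first

If Player 1 leads: Player 2's best replies are A→X, B→X, C→Z, D→X; Player 1's induced payoffs 4, 11, 0, 10; outcome (B, X), payoffs (11, 9).
If Player 2 leads: Player 1's best replies are W→A, X→B, Y→A, Z→B; Player 2's induced payoffs 2, 9, 10, 5; outcome (A, Y), payoffs (9, 10).
Player 1 gets 11 moving first and 9 moving second, so Player 1 prefers to move first.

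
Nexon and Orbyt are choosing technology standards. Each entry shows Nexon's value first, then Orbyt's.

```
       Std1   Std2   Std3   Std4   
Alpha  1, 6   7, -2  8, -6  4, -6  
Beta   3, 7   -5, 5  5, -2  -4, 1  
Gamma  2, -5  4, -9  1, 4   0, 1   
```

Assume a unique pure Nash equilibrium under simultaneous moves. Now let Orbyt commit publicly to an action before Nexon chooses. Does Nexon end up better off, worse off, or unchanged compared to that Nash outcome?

unchanged

Work backward from Nexon's decision.
- Std1 → Nexon plays Beta (best of 1, 3, 2); Orbyt gets 7.
- Std2 → Nexon plays Alpha (best of 7, -5, 4); Orbyt gets -2.
- Std3 → Nexon plays Alpha (best of 8, 5, 1); Orbyt gets -6.
- Std4 → Nexon plays Alpha (best of 4, -4, 0); Orbyt gets -6.
Among 7, -2, -6, -6, the best is 7 at Std1. Subgame-perfect outcome: (Beta, Std1) with payoffs (3, 7).
Now find the simultaneous Nash equilibrium.
Nexon's best replies: Std1→Beta; Std2→Alpha; Std3→Alpha; Std4→Alpha.
Orbyt's best replies: Alpha→Std1; Beta→Std1; Gamma→Std3.
Only (Beta, Std1) has each player best-responding; Nash payoffs (3, 7).
Nexon earns 3 sequentially versus 3 at the Nash outcome: unchanged.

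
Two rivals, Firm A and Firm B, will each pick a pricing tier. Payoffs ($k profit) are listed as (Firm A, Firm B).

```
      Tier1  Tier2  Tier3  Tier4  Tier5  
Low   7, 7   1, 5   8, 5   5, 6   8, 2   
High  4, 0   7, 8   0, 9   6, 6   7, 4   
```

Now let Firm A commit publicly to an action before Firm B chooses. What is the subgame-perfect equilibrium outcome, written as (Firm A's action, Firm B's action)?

(Low, Tier1)

Firm B best-responds to each possible Firm A move:
- Low: BR = Tier1, leader payoff 7.
- High: BR = Tier3, leader payoff 0.
Maximizing over 7, 0, Firm A chooses Low. Subgame-perfect outcome: (Low, Tier1) with payoffs (7, 7).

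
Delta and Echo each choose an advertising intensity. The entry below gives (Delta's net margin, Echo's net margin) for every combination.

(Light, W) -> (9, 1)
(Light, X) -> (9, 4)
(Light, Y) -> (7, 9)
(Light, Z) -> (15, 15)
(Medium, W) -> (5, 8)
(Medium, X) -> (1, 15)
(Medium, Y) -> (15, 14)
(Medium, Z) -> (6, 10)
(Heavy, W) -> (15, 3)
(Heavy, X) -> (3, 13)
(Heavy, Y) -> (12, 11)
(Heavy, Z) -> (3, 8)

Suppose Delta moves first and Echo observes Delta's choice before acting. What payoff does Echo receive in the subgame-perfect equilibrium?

15

Backward induction with Delta moving first.
- Light: BR = Z, leader payoff 15.
- Medium: BR = X, leader payoff 1.
- Heavy: BR = X, leader payoff 3.
Among 15, 1, 3, the best is 15 at Light. Subgame-perfect outcome: (Light, Z) with payoffs (15, 15).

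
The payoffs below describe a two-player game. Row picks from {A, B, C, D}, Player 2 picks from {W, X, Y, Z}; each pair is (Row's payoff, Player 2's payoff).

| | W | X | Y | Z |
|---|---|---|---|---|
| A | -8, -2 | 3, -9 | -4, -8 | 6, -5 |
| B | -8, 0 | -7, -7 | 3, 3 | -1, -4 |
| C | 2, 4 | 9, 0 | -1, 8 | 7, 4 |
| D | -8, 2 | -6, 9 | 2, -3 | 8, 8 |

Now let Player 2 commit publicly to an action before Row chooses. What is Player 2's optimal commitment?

Z

Row best-responds to each possible Player 2 move:
- W: Row compares -8, -8, 2, -8 and picks C; Player 2 would get 4.
- X: Row compares 3, -7, 9, -6 and picks C; Player 2 would get 0.
- Y: Row compares -4, 3, -1, 2 and picks B; Player 2 would get 3.
- Z: Row compares 6, -1, 7, 8 and picks D; Player 2 would get 8.
Maximizing over 4, 0, 3, 8, Player 2 chooses Z. Subgame-perfect outcome: (D, Z) with payoffs (8, 8).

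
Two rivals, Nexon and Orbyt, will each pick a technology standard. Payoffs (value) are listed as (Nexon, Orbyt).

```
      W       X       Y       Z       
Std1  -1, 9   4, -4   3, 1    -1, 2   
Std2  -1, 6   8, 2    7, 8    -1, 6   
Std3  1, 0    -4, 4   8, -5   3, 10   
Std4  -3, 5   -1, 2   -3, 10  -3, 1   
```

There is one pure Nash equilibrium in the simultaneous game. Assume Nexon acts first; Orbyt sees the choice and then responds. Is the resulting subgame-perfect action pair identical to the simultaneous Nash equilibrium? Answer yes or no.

no

Work backward from Orbyt's decision.
- Std1: BR = W, leader payoff -1.
- Std2: BR = Y, leader payoff 7.
- Std3: BR = Z, leader payoff 3.
- Std4: BR = Y, leader payoff -3.
Among -1, 7, 3, -3, the best is 7 at Std2. Subgame-perfect outcome: (Std2, Y) with payoffs (7, 8).
For the simultaneous game, intersect best replies.
Nexon's best replies: W→Std3; X→Std2; Y→Std3; Z→Std3.
Orbyt's best replies: Std1→W; Std2→Y; Std3→Z; Std4→Y.
The unique mutual best reply is (Std3, Z), giving (3, 10).
Sequential outcome (Std2, Y) differs from the Nash profile (Std3, Z).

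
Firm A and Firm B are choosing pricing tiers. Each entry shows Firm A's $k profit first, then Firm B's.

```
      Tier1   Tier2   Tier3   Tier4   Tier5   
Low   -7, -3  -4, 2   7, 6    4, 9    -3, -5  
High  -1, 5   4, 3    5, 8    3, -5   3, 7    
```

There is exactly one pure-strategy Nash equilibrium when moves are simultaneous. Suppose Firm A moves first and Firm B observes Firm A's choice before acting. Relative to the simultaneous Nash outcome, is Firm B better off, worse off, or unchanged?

Firm B best-responds to each possible Firm A move:
- Low → Firm B plays Tier4 (best of -3, 2, 6, 9, -5); Firm A gets 4.
- High → Firm B plays Tier3 (best of 5, 3, 8, -5, 7); Firm A gets 5.
Firm A's induced payoffs are 4, 5, so Firm A commits to High. Subgame-perfect outcome: (High, Tier3) with payoffs (5, 8).
Under simultaneous play:
Firm A's best replies: Tier1→High; Tier2→High; Tier3→Low; Tier4→Low; Tier5→High.
Firm B's best replies: Low→Tier4; High→Tier3.
Only (Low, Tier4) has each player best-responding; Nash payoffs (4, 9).
Firm B earns 8 sequentially versus 9 at the Nash outcome: worse off.

worse off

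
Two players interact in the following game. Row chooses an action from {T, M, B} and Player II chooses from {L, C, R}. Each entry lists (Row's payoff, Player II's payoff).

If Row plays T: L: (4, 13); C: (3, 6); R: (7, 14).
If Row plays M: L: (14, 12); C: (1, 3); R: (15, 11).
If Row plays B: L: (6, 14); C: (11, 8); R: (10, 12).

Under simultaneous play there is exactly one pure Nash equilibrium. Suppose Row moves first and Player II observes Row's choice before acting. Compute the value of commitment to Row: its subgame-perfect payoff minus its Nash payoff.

Solve by backward induction (Row leads).
- T → Player II plays R (best of 13, 6, 14); Row gets 7.
- M → Player II plays L (best of 12, 3, 11); Row gets 14.
- B → Player II plays L (best of 14, 8, 12); Row gets 6.
Among 7, 14, 6, the best is 14 at M. Subgame-perfect outcome: (M, L) with payoffs (14, 12).
For the simultaneous game, intersect best replies.
Row's best replies: L→M; C→B; R→M.
Player II's best replies: T→R; M→L; B→L.
Only (M, L) has each player best-responding; Nash payoffs (14, 12).
Row's commitment gain: 14 − 14 = 0.

0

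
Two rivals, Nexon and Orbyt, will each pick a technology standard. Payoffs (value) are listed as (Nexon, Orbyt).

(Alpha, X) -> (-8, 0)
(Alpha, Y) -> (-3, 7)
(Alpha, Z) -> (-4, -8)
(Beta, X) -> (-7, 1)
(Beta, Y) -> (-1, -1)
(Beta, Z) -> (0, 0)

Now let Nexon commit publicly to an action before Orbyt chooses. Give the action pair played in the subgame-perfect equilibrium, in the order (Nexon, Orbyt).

Orbyt best-responds to each possible Nexon move:
- Alpha: BR = Y, leader payoff -3.
- Beta: BR = X, leader payoff -7.
Nexon's induced payoffs are -3, -7, so Nexon commits to Alpha. Subgame-perfect outcome: (Alpha, Y) with payoffs (-3, 7).

(Alpha, Y)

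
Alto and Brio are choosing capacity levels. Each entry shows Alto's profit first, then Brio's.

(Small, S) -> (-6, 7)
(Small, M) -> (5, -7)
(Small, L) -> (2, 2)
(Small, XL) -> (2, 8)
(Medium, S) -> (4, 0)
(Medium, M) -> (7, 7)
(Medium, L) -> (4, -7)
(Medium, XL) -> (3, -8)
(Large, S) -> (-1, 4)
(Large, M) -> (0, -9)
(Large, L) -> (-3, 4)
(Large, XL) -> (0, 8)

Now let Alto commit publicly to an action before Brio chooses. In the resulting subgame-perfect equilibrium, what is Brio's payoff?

Brio best-responds to each possible Alto move:
- Small: Brio compares 7, -7, 2, 8 and picks XL; Alto would get 2.
- Medium: Brio compares 0, 7, -7, -8 and picks M; Alto would get 7.
- Large: Brio compares 4, -9, 4, 8 and picks XL; Alto would get 0.
Maximizing over 2, 7, 0, Alto chooses Medium. Subgame-perfect outcome: (Medium, M) with payoffs (7, 7).

7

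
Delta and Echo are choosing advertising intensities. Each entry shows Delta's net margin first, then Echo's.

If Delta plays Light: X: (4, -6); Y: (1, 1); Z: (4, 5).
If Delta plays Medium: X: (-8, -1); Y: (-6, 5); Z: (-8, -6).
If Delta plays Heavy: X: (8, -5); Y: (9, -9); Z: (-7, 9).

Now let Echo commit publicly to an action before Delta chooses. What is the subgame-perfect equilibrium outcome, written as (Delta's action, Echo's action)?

(Light, Z)

Backward induction with Echo moving first.
- X: Delta compares 4, -8, 8 and picks Heavy; Echo would get -5.
- Y: Delta compares 1, -6, 9 and picks Heavy; Echo would get -9.
- Z: Delta compares 4, -8, -7 and picks Light; Echo would get 5.
Among -5, -9, 5, the best is 5 at Z. Subgame-perfect outcome: (Light, Z) with payoffs (4, 5).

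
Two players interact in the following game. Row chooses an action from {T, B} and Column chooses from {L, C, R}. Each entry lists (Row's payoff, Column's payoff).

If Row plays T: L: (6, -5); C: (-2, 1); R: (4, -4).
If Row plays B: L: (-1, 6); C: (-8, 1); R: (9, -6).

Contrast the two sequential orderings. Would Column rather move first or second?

second

If Row leads: Column's best replies are T→C, B→L; Row's induced payoffs -2, -1; outcome (B, L), payoffs (-1, 6).
If Column leads: Row's best replies are L→T, C→T, R→B; Column's induced payoffs -5, 1, -6; outcome (T, C), payoffs (-2, 1).
Column gets 1 moving first and 6 moving second, so Column prefers to move second.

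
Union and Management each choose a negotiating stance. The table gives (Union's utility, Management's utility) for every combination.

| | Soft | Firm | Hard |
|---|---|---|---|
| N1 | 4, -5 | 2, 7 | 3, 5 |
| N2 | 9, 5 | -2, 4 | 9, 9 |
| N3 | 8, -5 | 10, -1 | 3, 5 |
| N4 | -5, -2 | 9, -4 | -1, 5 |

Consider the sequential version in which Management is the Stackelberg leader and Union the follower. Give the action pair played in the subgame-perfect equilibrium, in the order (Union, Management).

(N2, Hard)

Backward induction with Management moving first.
- Soft: BR = N2, leader payoff 5.
- Firm: BR = N3, leader payoff -1.
- Hard: BR = N2, leader payoff 9.
Management's induced payoffs are 5, -1, 9, so Management commits to Hard. Subgame-perfect outcome: (N2, Hard) with payoffs (9, 9).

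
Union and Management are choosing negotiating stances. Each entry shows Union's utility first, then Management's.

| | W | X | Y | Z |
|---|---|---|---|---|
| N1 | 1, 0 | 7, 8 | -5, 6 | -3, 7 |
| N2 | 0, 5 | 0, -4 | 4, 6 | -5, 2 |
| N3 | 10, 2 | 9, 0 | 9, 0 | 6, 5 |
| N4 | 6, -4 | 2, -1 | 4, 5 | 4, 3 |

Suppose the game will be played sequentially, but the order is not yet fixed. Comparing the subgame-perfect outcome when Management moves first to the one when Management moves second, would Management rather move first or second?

second

If Union leads: Management's best replies are N1→X, N2→Y, N3→Z, N4→Y; Union's induced payoffs 7, 4, 6, 4; outcome (N1, X), payoffs (7, 8).
If Management leads: Union's best replies are W→N3, X→N3, Y→N3, Z→N3; Management's induced payoffs 2, 0, 0, 5; outcome (N3, Z), payoffs (6, 5).
Management gets 5 moving first and 8 moving second, so Management prefers to move second.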